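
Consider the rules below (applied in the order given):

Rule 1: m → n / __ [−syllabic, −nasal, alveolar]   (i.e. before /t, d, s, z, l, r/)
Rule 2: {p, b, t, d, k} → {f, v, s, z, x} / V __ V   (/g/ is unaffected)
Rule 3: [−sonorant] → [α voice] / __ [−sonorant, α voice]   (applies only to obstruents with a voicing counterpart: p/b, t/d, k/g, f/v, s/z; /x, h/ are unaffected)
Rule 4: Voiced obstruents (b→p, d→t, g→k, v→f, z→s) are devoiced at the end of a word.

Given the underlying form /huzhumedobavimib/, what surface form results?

Rule 1 (nasal place assimilation): no segment meets the environment; /huzhumedobavimib/ is unchanged.
Rule 2 (intervocalic spirantization): /d/ is a stop between vowels /e/ and /o/, so it spirantizes to the fricative [z]. /b/ is a stop between vowels /o/ and /a/, so it spirantizes to the fricative [v]. /huzhumedobavimib/ → huzhumezovavimib.
Rule 3 (regressive voicing assimilation): /z/ precedes the voiceless obstruent /h/, so it devoices to [s] by assimilation. /huzhumezovavimib/ → hushumezovavimib.
Rule 4 (final devoicing): /b/ is a voiced obstruent in word-final position, so it devoices to [p]. /hushumezovavimib/ → hushumezovavimip.

hushumezovavimip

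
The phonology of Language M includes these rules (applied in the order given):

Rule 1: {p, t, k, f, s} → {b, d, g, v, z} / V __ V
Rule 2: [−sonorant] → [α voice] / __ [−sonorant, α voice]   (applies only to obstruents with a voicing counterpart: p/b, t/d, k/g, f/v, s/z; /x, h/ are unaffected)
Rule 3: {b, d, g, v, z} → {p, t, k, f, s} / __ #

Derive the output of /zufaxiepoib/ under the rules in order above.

zuvaxieboip

Rule 1 (intervocalic voicing): /f/ is a voiceless obstruent between vowels /u/ and /a/, so it voices to [v]. /p/ is a voiceless obstruent between vowels /e/ and /o/, so it voices to [b]. /zufaxiepoib/ → zuvaxieboib.
Rule 2 (regressive voicing assimilation): no segment meets the environment; /zuvaxieboib/ is unchanged.
Rule 3 (final devoicing): /b/ is a voiced obstruent in word-final position, so it devoices to [p]. /zuvaxieboib/ → zuvaxieboip.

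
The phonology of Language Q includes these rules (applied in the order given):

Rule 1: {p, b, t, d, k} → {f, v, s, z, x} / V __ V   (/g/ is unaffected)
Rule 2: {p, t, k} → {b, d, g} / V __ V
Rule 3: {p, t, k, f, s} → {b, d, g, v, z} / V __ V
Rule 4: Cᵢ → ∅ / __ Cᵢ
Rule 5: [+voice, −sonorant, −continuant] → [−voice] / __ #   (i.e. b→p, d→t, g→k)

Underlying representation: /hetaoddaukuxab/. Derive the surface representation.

hezaodauxuxap

Rule 1 (intervocalic spirantization): /t/ is a stop between vowels /e/ and /a/, so it spirantizes to the fricative [s]. /k/ is a stop between vowels /u/ and /u/, so it spirantizes to the fricative [x]. /hetaoddaukuxab/ → hesaoddauxuxab.
Rule 2 (intervocalic voicing): no segment meets the environment; /hesaoddauxuxab/ is unchanged.
Rule 3 (intervocalic voicing): /s/ is a voiceless obstruent between vowels /e/ and /a/, so it voices to [z]. /hesaoddauxuxab/ → hezaoddauxuxab.
Rule 4 (degemination): /dd/ is a geminate; the first /d/ deletes. /hezaoddauxuxab/ → hezaodauxuxab.
Rule 5 (final devoicing): /b/ is a voiced stop in word-final position, so it devoices to [p]. /hezaodauxuxab/ → hezaodauxuxap.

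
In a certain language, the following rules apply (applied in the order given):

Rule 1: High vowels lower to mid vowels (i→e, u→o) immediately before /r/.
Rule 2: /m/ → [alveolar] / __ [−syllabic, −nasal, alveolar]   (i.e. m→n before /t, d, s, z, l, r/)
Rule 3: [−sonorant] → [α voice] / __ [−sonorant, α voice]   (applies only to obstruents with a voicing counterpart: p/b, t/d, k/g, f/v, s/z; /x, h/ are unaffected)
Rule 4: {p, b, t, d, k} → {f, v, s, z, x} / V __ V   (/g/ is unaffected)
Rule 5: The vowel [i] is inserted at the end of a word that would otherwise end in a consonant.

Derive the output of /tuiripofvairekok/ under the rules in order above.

Rule 1 (pre-rhotic lowering): /i/ is a high vowel immediately before /r/, so it lowers to [e]. /i/ is a high vowel immediately before /r/, so it lowers to [e]. /tuiripofvairekok/ → tueripofvaerekok.
Rule 2 (nasal place assimilation): no segment meets the environment; /tueripofvaerekok/ is unchanged.
Rule 3 (regressive voicing assimilation): /f/ precedes the voiced obstruent /v/, so it voices to [v] by assimilation. /tueripofvaerekok/ → tueripovvaerekok.
Rule 4 (intervocalic spirantization): /p/ is a stop between vowels /i/ and /o/, so it spirantizes to the fricative [f]. /k/ is a stop between vowels /e/ and /o/, so it spirantizes to the fricative [x]. /tueripovvaerekok/ → tuerifovvaerexok.
Rule 5 (final i-epenthesis): the form ends in the consonant /k/, so [i] is inserted word-finally. /tuerifovvaerexok/ → tuerifovvaerexoki.

tuerifovvaerexoki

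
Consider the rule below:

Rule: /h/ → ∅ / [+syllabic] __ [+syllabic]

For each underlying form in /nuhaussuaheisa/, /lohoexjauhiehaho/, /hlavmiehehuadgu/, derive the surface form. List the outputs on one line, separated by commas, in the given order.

nuaussuaeisa, looexjauieao, hlavmieeuadgu

/nuhaussuaheisa/: /h/ occurs between vowels /u/ and /a/, so it deletes. /h/ occurs between vowels /a/ and /e/, so it deletes. → [nuaussuaeisa].
/lohoexjauhiehaho/: /h/ occurs between vowels /o/ and /o/, so it deletes. /h/ occurs between vowels /u/ and /i/, so it deletes. /h/ occurs between vowels /e/ and /a/, so it deletes. /h/ occurs between vowels /a/ and /o/, so it deletes. → [looexjauieao].
/hlavmiehehuadgu/: /h/ occurs between vowels /e/ and /e/, so it deletes. /h/ occurs between vowels /e/ and /u/, so it deletes. → [hlavmieeuadgu].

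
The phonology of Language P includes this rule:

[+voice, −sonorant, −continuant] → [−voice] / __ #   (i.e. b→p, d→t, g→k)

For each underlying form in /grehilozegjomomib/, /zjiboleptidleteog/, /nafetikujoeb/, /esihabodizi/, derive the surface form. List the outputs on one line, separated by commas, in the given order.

grehilozegjomomip, zjiboleptidleteok, nafetikujoep, esihabodizi

/grehilozegjomomib/: /b/ is a voiced stop in word-final position, so it devoices to [p]. → [grehilozegjomomip].
/zjiboleptidleteog/: /g/ is a voiced stop in word-final position, so it devoices to [k]. → [zjiboleptidleteok].
/nafetikujoeb/: /b/ is a voiced stop in word-final position, so it devoices to [p]. → [nafetikujoep].
/esihabodizi/: the rule's environment is not met; surfaces unchanged as [esihabodizi].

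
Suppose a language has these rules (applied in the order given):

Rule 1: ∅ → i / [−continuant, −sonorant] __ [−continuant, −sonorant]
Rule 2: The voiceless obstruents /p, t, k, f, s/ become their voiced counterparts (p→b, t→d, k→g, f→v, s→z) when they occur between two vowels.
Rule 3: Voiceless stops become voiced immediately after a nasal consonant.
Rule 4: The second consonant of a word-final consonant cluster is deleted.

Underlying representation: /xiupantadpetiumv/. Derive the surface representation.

Rule 1 (stop-cluster i-epenthesis): /d/ and /p/ form a stop–stop cluster, so [i] is inserted between them. /xiupantadpetiumv/ → xiupantadipetiumv.
Rule 2 (intervocalic voicing): /p/ is a voiceless obstruent between vowels /u/ and /a/, so it voices to [b]. /p/ is a voiceless obstruent between vowels /i/ and /e/, so it voices to [b]. /t/ is a voiceless obstruent between vowels /e/ and /i/, so it voices to [d]. /xiupantadipetiumv/ → xiubantadibediumv.
Rule 3 (post-nasal voicing): /t/ is a voiceless stop immediately after the nasal /n/, so it voices to [d]. /xiubantadibediumv/ → xiubandadibediumv.
Rule 4 (final cluster simplification): /v/ is the second consonant of a word-final cluster /mv/, so it deletes. /xiubandadibediumv/ → xiubandadibedium.

xiubandadibedium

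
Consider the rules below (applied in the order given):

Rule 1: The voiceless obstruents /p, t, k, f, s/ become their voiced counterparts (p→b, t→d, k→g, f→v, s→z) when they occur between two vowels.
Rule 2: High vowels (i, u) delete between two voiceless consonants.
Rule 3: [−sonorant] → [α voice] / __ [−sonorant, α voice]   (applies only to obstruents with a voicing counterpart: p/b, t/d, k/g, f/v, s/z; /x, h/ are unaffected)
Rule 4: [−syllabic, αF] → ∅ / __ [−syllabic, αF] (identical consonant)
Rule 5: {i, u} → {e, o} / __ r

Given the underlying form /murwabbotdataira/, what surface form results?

morwabodadaera

Rule 1 (intervocalic voicing): /t/ is a voiceless obstruent between vowels /a/ and /a/, so it voices to [d]. /murwabbotdataira/ → murwabbotdadaira.
Rule 2 (high vowel syncope): no segment meets the environment; /murwabbotdadaira/ is unchanged.
Rule 3 (regressive voicing assimilation): /t/ precedes the voiced obstruent /d/, so it voices to [d] by assimilation. /murwabbotdadaira/ → murwabboddadaira.
Rule 4 (degemination): /bb/ is a geminate; the first /b/ deletes. /dd/ is a geminate; the first /d/ deletes. /murwabboddadaira/ → murwabodadaira.
Rule 5 (pre-rhotic lowering): /u/ is a high vowel immediately before /r/, so it lowers to [o]. /i/ is a high vowel immediately before /r/, so it lowers to [e]. /murwabodadaira/ → morwabodadaera.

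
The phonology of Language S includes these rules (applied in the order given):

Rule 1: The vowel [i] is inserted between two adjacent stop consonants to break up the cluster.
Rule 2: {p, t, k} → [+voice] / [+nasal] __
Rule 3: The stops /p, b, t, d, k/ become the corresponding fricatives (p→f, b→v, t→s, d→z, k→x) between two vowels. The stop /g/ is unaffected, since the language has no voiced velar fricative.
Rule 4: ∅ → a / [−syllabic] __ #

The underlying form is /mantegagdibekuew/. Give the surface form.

mandegagizivexuewa

Rule 1 (stop-cluster i-epenthesis): /g/ and /d/ form a stop–stop cluster, so [i] is inserted between them. /mantegagdibekuew/ → mantegagidibekuew.
Rule 2 (post-nasal voicing): /t/ is a voiceless stop immediately after the nasal /n/, so it voices to [d]. /mantegagidibekuew/ → mandegagidibekuew.
Rule 3 (intervocalic spirantization): /d/ is a stop between vowels /i/ and /i/, so it spirantizes to the fricative [z]. /b/ is a stop between vowels /i/ and /e/, so it spirantizes to the fricative [v]. /k/ is a stop between vowels /e/ and /u/, so it spirantizes to the fricative [x]. /mandegagidibekuew/ → mandegagizivexuew.
Rule 4 (final a-epenthesis): the form ends in the consonant /w/, so [a] is inserted word-finally. /mandegagizivexuew/ → mandegagizivexuewa.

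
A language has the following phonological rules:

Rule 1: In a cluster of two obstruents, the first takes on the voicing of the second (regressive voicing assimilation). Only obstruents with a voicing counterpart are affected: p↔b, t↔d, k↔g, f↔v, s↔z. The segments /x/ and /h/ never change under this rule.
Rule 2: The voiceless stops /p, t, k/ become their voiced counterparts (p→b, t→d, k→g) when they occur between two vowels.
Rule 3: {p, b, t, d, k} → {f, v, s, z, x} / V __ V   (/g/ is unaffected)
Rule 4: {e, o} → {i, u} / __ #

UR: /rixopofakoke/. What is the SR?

Rule 1 (regressive voicing assimilation): no segment meets the environment; /rixopofakoke/ is unchanged.
Rule 2 (intervocalic voicing): /p/ is a voiceless stop between vowels /o/ and /o/, so it voices to [b]. /k/ is a voiceless stop between vowels /a/ and /o/, so it voices to [g]. /k/ is a voiceless stop between vowels /o/ and /e/, so it voices to [g]. /rixopofakoke/ → rixobofagoge.
Rule 3 (intervocalic spirantization): /b/ is a stop between vowels /o/ and /o/, so it spirantizes to the fricative [v]. /rixobofagoge/ → rixovofagoge.
Rule 4 (final vowel raising): /e/ is a mid vowel in word-final position, so it raises to [i]. /rixovofagoge/ → rixovofagogi.

rixovofagogi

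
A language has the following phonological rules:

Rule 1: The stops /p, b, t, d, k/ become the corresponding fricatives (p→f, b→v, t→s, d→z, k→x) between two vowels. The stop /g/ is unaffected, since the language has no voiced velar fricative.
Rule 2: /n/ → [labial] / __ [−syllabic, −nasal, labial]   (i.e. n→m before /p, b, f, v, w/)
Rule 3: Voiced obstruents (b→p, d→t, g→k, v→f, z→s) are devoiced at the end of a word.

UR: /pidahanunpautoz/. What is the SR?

pizahanumpausos

Rule 1 (intervocalic spirantization): /d/ is a stop between vowels /i/ and /a/, so it spirantizes to the fricative [z]. /t/ is a stop between vowels /u/ and /o/, so it spirantizes to the fricative [s]. /pidahanunpautoz/ → pizahanunpausoz.
Rule 2 (nasal place assimilation): /n/ precedes the labial consonant /p/, so it assimilates in place to [m]. /pizahanunpausoz/ → pizahanumpausoz.
Rule 3 (final devoicing): /z/ is a voiced obstruent in word-final position, so it devoices to [s]. /pizahanumpausoz/ → pizahanumpausos.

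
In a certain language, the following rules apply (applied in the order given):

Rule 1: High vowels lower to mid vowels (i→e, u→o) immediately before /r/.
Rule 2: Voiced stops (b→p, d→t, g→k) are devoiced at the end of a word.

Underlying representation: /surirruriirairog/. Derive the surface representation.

Rule 1 (pre-rhotic lowering): /u/ is a high vowel immediately before /r/, so it lowers to [o]. /i/ is a high vowel immediately before /r/, so it lowers to [e]. /u/ is a high vowel immediately before /r/, so it lowers to [o]. /i/ is a high vowel immediately before /r/, so it lowers to [e]. /i/ is a high vowel immediately before /r/, so it lowers to [e]. /surirruriirairog/ → sorerrorieraerog.
Rule 2 (final devoicing): /g/ is a voiced stop in word-final position, so it devoices to [k]. /sorerrorieraerog/ → sorerrorieraerok.

sorerrorieraerok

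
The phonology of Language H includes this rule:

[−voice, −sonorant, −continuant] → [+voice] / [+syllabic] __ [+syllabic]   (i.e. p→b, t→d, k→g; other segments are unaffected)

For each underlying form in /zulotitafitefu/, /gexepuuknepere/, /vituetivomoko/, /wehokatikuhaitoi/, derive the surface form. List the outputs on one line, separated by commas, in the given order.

zulodidafidefu, gexebuuknebere, viduedivomogo, wehogadiguhaidoi

/zulotitafitefu/: /t/ is a voiceless stop between vowels /o/ and /i/, so it voices to [d]. /t/ is a voiceless stop between vowels /i/ and /a/, so it voices to [d]. /t/ is a voiceless stop between vowels /i/ and /e/, so it voices to [d]. → [zulodidafidefu].
/gexepuuknepere/: /p/ is a voiceless stop between vowels /e/ and /u/, so it voices to [b]. /p/ is a voiceless stop between vowels /e/ and /e/, so it voices to [b]. → [gexebuuknebere].
/vituetivomoko/: /t/ is a voiceless stop between vowels /i/ and /u/, so it voices to [d]. /t/ is a voiceless stop between vowels /e/ and /i/, so it voices to [d]. /k/ is a voiceless stop between vowels /o/ and /o/, so it voices to [g]. → [viduedivomogo].
/wehokatikuhaitoi/: /k/ is a voiceless stop between vowels /o/ and /a/, so it voices to [g]. /t/ is a voiceless stop between vowels /a/ and /i/, so it voices to [d]. /k/ is a voiceless stop between vowels /i/ and /u/, so it voices to [g]. /t/ is a voiceless stop between vowels /i/ and /o/, so it voices to [d]. → [wehogadiguhaidoi].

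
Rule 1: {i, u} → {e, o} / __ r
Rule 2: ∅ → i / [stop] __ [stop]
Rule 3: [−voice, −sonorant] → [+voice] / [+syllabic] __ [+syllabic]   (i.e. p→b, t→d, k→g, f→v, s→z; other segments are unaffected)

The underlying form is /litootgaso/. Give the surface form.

lidoodigazo

Rule 1 (pre-rhotic lowering): no segment meets the environment; /litootgaso/ is unchanged.
Rule 2 (stop-cluster i-epenthesis): /t/ and /g/ form a stop–stop cluster, so [i] is inserted between them. /litootgaso/ → litootigaso.
Rule 3 (intervocalic voicing): /t/ is a voiceless obstruent between vowels /i/ and /o/, so it voices to [d]. /t/ is a voiceless obstruent between vowels /o/ and /i/, so it voices to [d]. /s/ is a voiceless obstruent between vowels /a/ and /o/, so it voices to [z]. /litootigaso/ → lidoodigazo.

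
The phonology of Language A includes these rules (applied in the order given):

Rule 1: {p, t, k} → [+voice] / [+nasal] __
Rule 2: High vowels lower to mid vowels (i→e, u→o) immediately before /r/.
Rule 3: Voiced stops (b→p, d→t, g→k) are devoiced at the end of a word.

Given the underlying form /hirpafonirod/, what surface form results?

herpafonerot

Rule 1 (post-nasal voicing): no segment meets the environment; /hirpafonirod/ is unchanged.
Rule 2 (pre-rhotic lowering): /i/ is a high vowel immediately before /r/, so it lowers to [e]. /i/ is a high vowel immediately before /r/, so it lowers to [e]. /hirpafonirod/ → herpafonerod.
Rule 3 (final devoicing): /d/ is a voiced stop in word-final position, so it devoices to [t]. /herpafonerod/ → herpafonerot.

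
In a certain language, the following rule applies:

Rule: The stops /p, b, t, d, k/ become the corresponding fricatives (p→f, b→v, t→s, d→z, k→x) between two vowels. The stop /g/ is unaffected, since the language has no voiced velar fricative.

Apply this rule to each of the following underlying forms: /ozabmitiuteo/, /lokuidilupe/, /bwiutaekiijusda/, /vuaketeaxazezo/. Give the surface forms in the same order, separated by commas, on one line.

/ozabmitiuteo/: /t/ is a stop between vowels /i/ and /i/, so it spirantizes to the fricative [s]. /t/ is a stop between vowels /u/ and /e/, so it spirantizes to the fricative [s]. → [ozabmisiuseo].
/lokuidilupe/: /k/ is a stop between vowels /o/ and /u/, so it spirantizes to the fricative [x]. /d/ is a stop between vowels /i/ and /i/, so it spirantizes to the fricative [z]. /p/ is a stop between vowels /u/ and /e/, so it spirantizes to the fricative [f]. → [loxuizilufe].
/bwiutaekiijusda/: /t/ is a stop between vowels /u/ and /a/, so it spirantizes to the fricative [s]. /k/ is a stop between vowels /e/ and /i/, so it spirantizes to the fricative [x]. → [bwiusaexiijusda].
/vuaketeaxazezo/: /k/ is a stop between vowels /a/ and /e/, so it spirantizes to the fricative [x]. /t/ is a stop between vowels /e/ and /e/, so it spirantizes to the fricative [s]. → [vuaxeseaxazezo].

ozabmisiuseo, loxuizilufe, bwiusaexiijusda, vuaxeseaxazezo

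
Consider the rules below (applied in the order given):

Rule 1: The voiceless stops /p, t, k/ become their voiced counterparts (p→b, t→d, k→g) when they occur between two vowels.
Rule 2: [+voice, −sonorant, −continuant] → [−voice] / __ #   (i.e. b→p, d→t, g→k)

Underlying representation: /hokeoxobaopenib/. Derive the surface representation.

hogeoxobaobenip

Rule 1 (intervocalic voicing): /k/ is a voiceless stop between vowels /o/ and /e/, so it voices to [g]. /p/ is a voiceless stop between vowels /o/ and /e/, so it voices to [b]. /hokeoxobaopenib/ → hogeoxobaobenib.
Rule 2 (final devoicing): /b/ is a voiced stop in word-final position, so it devoices to [p]. /hogeoxobaobenib/ → hogeoxobaobenip.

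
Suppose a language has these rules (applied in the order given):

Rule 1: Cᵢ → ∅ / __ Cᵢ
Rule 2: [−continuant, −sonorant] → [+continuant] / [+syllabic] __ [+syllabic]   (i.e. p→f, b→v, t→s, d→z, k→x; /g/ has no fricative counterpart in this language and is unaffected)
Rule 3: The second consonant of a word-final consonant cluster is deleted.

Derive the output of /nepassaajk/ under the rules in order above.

nefasaaj

Rule 1 (degemination): /ss/ is a geminate; the first /s/ deletes. /nepassaajk/ → nepasaajk.
Rule 2 (intervocalic spirantization): /p/ is a stop between vowels /e/ and /a/, so it spirantizes to the fricative [f]. /nepasaajk/ → nefasaajk.
Rule 3 (final cluster simplification): /k/ is the second consonant of a word-final cluster /jk/, so it deletes. /nefasaajk/ → nefasaaj.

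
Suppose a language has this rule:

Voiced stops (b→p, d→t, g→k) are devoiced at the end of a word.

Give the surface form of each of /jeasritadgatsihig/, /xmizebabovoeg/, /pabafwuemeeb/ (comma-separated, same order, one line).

jeasritadgatsihik, xmizebabovoek, pabafwuemeep

/jeasritadgatsihig/: /g/ is a voiced stop in word-final position, so it devoices to [k]. → [jeasritadgatsihik].
/xmizebabovoeg/: /g/ is a voiced stop in word-final position, so it devoices to [k]. → [xmizebabovoek].
/pabafwuemeeb/: /b/ is a voiced stop in word-final position, so it devoices to [p]. → [pabafwuemeep].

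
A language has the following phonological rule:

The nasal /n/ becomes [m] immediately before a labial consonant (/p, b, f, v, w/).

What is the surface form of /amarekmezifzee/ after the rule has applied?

amarekmezifzee

No segment of /amarekmezifzee/ meets the structural description of the rule, so the form surfaces unchanged.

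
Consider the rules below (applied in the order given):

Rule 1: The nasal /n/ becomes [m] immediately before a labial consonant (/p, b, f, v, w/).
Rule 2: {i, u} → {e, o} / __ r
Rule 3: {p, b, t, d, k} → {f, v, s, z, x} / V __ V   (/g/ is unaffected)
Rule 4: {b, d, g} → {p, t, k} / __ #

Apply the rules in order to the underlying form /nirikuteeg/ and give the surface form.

Rule 1 (nasal place assimilation): no segment meets the environment; /nirikuteeg/ is unchanged.
Rule 2 (pre-rhotic lowering): /i/ is a high vowel immediately before /r/, so it lowers to [e]. /nirikuteeg/ → nerikuteeg.
Rule 3 (intervocalic spirantization): /k/ is a stop between vowels /i/ and /u/, so it spirantizes to the fricative [x]. /t/ is a stop between vowels /u/ and /e/, so it spirantizes to the fricative [s]. /nerikuteeg/ → nerixuseeg.
Rule 4 (final devoicing): /g/ is a voiced stop in word-final position, so it devoices to [k]. /nerixuseeg/ → nerixuseek.

nerixuseek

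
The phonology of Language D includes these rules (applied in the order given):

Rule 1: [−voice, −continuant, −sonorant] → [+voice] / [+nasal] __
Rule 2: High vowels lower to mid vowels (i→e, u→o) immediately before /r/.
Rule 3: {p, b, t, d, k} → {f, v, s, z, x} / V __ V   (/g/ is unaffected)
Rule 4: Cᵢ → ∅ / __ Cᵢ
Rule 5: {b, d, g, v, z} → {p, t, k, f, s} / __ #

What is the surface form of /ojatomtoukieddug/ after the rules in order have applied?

Rule 1 (post-nasal voicing): /t/ is a voiceless stop immediately after the nasal /m/, so it voices to [d]. /ojatomtoukieddug/ → ojatomdoukieddug.
Rule 2 (pre-rhotic lowering): no segment meets the environment; /ojatomdoukieddug/ is unchanged.
Rule 3 (intervocalic spirantization): /t/ is a stop between vowels /a/ and /o/, so it spirantizes to the fricative [s]. /k/ is a stop between vowels /u/ and /i/, so it spirantizes to the fricative [x]. /ojatomdoukieddug/ → ojasomdouxieddug.
Rule 4 (degemination): /dd/ is a geminate; the first /d/ deletes. /ojasomdouxieddug/ → ojasomdouxiedug.
Rule 5 (final devoicing): /g/ is a voiced obstruent in word-final position, so it devoices to [k]. /ojasomdouxiedug/ → ojasomdouxieduk.

ojasomdouxieduk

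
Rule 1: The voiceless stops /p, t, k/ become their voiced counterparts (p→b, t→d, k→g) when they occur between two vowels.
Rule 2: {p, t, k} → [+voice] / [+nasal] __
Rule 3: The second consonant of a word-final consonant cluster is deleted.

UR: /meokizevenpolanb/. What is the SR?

meogizevenbolan

Rule 1 (intervocalic voicing): /k/ is a voiceless stop between vowels /o/ and /i/, so it voices to [g]. /meokizevenpolanb/ → meogizevenpolanb.
Rule 2 (post-nasal voicing): /p/ is a voiceless stop immediately after the nasal /n/, so it voices to [b]. /meogizevenpolanb/ → meogizevenbolanb.
Rule 3 (final cluster simplification): /b/ is the second consonant of a word-final cluster /nb/, so it deletes. /meogizevenbolanb/ → meogizevenbolan.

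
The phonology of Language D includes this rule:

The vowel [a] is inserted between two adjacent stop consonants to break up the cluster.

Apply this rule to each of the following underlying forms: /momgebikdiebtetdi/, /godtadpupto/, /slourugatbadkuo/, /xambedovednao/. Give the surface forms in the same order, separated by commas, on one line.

/momgebikdiebtetdi/: /k/ and /d/ form a stop–stop cluster, so [a] is inserted between them. /b/ and /t/ form a stop–stop cluster, so [a] is inserted between them. /t/ and /d/ form a stop–stop cluster, so [a] is inserted between them. → [momgebikadiebatetadi].
/godtadpupto/: /d/ and /t/ form a stop–stop cluster, so [a] is inserted between them. /d/ and /p/ form a stop–stop cluster, so [a] is inserted between them. /p/ and /t/ form a stop–stop cluster, so [a] is inserted between them. → [godatadapupato].
/slourugatbadkuo/: /t/ and /b/ form a stop–stop cluster, so [a] is inserted between them. /d/ and /k/ form a stop–stop cluster, so [a] is inserted between them. → [slourugatabadakuo].
/xambedovednao/: the rule's environment is not met; surfaces unchanged as [xambedovednao].

momgebikadiebatetadi, godatadapupato, slourugatabadakuo, xambedovednao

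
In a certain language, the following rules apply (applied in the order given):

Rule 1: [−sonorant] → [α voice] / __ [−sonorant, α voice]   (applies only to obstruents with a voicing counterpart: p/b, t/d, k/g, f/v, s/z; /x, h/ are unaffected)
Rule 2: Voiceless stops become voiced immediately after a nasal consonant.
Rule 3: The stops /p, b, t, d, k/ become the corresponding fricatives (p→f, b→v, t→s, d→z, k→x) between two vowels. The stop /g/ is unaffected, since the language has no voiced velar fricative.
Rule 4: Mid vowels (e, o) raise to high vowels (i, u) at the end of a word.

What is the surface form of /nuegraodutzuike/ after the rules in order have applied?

nuegraozudzuixi

Rule 1 (regressive voicing assimilation): /t/ precedes the voiced obstruent /z/, so it voices to [d] by assimilation. /nuegraodutzuike/ → nuegraodudzuike.
Rule 2 (post-nasal voicing): no segment meets the environment; /nuegraodudzuike/ is unchanged.
Rule 3 (intervocalic spirantization): /d/ is a stop between vowels /o/ and /u/, so it spirantizes to the fricative [z]. /k/ is a stop between vowels /i/ and /e/, so it spirantizes to the fricative [x]. /nuegraodudzuike/ → nuegraozudzuixe.
Rule 4 (final vowel raising): /e/ is a mid vowel in word-final position, so it raises to [i]. /nuegraozudzuixe/ → nuegraozudzuixi.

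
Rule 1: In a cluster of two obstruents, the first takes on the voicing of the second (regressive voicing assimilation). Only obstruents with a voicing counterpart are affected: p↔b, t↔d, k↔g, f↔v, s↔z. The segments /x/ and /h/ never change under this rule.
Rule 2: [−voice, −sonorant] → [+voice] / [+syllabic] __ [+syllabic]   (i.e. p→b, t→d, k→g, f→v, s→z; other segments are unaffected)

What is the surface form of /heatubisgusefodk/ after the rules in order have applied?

Rule 1 (regressive voicing assimilation): /s/ precedes the voiced obstruent /g/, so it voices to [z] by assimilation. /d/ precedes the voiceless obstruent /k/, so it devoices to [t] by assimilation. /heatubisgusefodk/ → heatubizgusefotk.
Rule 2 (intervocalic voicing): /t/ is a voiceless obstruent between vowels /a/ and /u/, so it voices to [d]. /s/ is a voiceless obstruent between vowels /u/ and /e/, so it voices to [z]. /f/ is a voiceless obstruent between vowels /e/ and /o/, so it voices to [v]. /heatubizgusefotk/ → headubizguzevotk.

headubizguzevotk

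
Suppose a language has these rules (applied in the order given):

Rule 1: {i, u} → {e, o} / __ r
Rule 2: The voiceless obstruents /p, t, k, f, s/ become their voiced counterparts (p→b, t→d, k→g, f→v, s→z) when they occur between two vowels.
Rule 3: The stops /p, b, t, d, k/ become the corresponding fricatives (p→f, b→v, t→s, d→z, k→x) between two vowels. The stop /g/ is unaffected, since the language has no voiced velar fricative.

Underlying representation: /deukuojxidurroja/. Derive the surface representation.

deuguojxizorroja

Rule 1 (pre-rhotic lowering): /u/ is a high vowel immediately before /r/, so it lowers to [o]. /deukuojxidurroja/ → deukuojxidorroja.
Rule 2 (intervocalic voicing): /k/ is a voiceless obstruent between vowels /u/ and /u/, so it voices to [g]. /deukuojxidorroja/ → deuguojxidorroja.
Rule 3 (intervocalic spirantization): /d/ is a stop between vowels /i/ and /o/, so it spirantizes to the fricative [z]. /deuguojxidorroja/ → deuguojxizorroja.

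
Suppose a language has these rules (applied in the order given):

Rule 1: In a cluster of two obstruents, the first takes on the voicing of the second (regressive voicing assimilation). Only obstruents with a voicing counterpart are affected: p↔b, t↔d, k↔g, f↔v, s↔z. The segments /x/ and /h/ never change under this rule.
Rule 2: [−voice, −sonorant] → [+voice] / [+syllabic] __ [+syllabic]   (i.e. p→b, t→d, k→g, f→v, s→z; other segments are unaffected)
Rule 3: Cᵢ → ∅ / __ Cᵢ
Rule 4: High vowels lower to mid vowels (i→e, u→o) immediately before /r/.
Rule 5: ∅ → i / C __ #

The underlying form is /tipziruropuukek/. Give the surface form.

tibzerorobuugeki

Rule 1 (regressive voicing assimilation): /p/ precedes the voiced obstruent /z/, so it voices to [b] by assimilation. /tipziruropuukek/ → tibziruropuukek.
Rule 2 (intervocalic voicing): /p/ is a voiceless obstruent between vowels /o/ and /u/, so it voices to [b]. /k/ is a voiceless obstruent between vowels /u/ and /e/, so it voices to [g]. /tibziruropuukek/ → tibzirurobuugek.
Rule 3 (degemination): no segment meets the environment; /tibzirurobuugek/ is unchanged.
Rule 4 (pre-rhotic lowering): /i/ is a high vowel immediately before /r/, so it lowers to [e]. /u/ is a high vowel immediately before /r/, so it lowers to [o]. /tibzirurobuugek/ → tibzerorobuugek.
Rule 5 (final i-epenthesis): the form ends in the consonant /k/, so [i] is inserted word-finally. /tibzerorobuugek/ → tibzerorobuugeki.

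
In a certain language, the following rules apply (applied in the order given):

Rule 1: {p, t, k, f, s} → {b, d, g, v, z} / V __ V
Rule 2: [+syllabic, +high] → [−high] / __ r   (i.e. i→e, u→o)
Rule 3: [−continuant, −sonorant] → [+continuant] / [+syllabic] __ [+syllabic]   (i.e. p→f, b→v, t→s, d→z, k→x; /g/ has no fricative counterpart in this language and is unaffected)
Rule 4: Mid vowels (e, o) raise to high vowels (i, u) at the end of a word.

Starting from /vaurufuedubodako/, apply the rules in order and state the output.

Rule 1 (intervocalic voicing): /f/ is a voiceless obstruent between vowels /u/ and /u/, so it voices to [v]. /k/ is a voiceless obstruent between vowels /a/ and /o/, so it voices to [g]. /vaurufuedubodako/ → vauruvuedubodago.
Rule 2 (pre-rhotic lowering): /u/ is a high vowel immediately before /r/, so it lowers to [o]. /vauruvuedubodago/ → vaoruvuedubodago.
Rule 3 (intervocalic spirantization): /d/ is a stop between vowels /e/ and /u/, so it spirantizes to the fricative [z]. /b/ is a stop between vowels /u/ and /o/, so it spirantizes to the fricative [v]. /d/ is a stop between vowels /o/ and /a/, so it spirantizes to the fricative [z]. /vaoruvuedubodago/ → vaoruvuezuvozago.
Rule 4 (final vowel raising): /o/ is a mid vowel in word-final position, so it raises to [u]. /vaoruvuezuvozago/ → vaoruvuezuvozagu.

vaoruvuezuvozagu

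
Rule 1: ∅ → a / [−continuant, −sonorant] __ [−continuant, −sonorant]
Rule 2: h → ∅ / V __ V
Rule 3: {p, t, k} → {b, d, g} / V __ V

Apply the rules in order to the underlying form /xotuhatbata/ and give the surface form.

xoduadabada

Rule 1 (stop-cluster a-epenthesis): /t/ and /b/ form a stop–stop cluster, so [a] is inserted between them. /xotuhatbata/ → xotuhatabata.
Rule 2 (intervocalic h-deletion): /h/ occurs between vowels /u/ and /a/, so it deletes. /xotuhatabata/ → xotuatabata.
Rule 3 (intervocalic voicing): /t/ is a voiceless stop between vowels /o/ and /u/, so it voices to [d]. /t/ is a voiceless stop between vowels /a/ and /a/, so it voices to [d]. /t/ is a voiceless stop between vowels /a/ and /a/, so it voices to [d]. /xotuatabata/ → xoduadabada.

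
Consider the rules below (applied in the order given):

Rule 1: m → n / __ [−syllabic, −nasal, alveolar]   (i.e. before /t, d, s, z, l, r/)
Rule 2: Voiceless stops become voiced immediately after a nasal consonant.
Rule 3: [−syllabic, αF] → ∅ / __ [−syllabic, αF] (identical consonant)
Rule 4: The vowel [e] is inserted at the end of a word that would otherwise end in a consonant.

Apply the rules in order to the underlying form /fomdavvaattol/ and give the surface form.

Rule 1 (nasal place assimilation): /m/ precedes the alveolar consonant /d/, so it assimilates in place to [n]. /fomdavvaattol/ → fondavvaattol.
Rule 2 (post-nasal voicing): no segment meets the environment; /fondavvaattol/ is unchanged.
Rule 3 (degemination): /vv/ is a geminate; the first /v/ deletes. /tt/ is a geminate; the first /t/ deletes. /fondavvaattol/ → fondavaatol.
Rule 4 (final e-epenthesis): the form ends in the consonant /l/, so [e] is inserted word-finally. /fondavaatol/ → fondavaatole.

fondavaatole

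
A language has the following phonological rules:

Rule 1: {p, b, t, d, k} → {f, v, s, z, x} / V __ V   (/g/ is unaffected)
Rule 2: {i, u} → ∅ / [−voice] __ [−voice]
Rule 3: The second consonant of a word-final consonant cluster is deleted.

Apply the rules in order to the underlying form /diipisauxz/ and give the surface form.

Rule 1 (intervocalic spirantization): /p/ is a stop between vowels /i/ and /i/, so it spirantizes to the fricative [f]. /diipisauxz/ → diifisauxz.
Rule 2 (high vowel syncope): /i/ is a high vowel flanked by voiceless consonants /f/ and /s/, so it deletes. /diifisauxz/ → diifsauxz.
Rule 3 (final cluster simplification): /z/ is the second consonant of a word-final cluster /xz/, so it deletes. /diifsauxz/ → diifsaux.

diifsaux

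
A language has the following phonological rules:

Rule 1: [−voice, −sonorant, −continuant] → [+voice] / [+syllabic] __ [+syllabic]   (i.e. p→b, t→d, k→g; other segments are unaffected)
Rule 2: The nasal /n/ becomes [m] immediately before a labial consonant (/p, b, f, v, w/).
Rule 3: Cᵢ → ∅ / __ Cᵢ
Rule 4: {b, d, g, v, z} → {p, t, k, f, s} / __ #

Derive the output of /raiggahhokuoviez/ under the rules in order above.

raigahoguovies

Rule 1 (intervocalic voicing): /k/ is a voiceless stop between vowels /o/ and /u/, so it voices to [g]. /raiggahhokuoviez/ → raiggahhoguoviez.
Rule 2 (nasal place assimilation): no segment meets the environment; /raiggahhoguoviez/ is unchanged.
Rule 3 (degemination): /gg/ is a geminate; the first /g/ deletes. /hh/ is a geminate; the first /h/ deletes. /raiggahhoguoviez/ → raigahoguoviez.
Rule 4 (final devoicing): /z/ is a voiced obstruent in word-final position, so it devoices to [s]. /raigahoguoviez/ → raigahoguovies.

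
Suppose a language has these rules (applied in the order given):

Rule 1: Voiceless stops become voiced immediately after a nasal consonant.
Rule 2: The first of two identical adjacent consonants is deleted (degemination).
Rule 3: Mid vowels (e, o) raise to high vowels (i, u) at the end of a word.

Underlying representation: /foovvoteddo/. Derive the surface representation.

Rule 1 (post-nasal voicing): no segment meets the environment; /foovvoteddo/ is unchanged.
Rule 2 (degemination): /vv/ is a geminate; the first /v/ deletes. /dd/ is a geminate; the first /d/ deletes. /foovvoteddo/ → foovotedo.
Rule 3 (final vowel raising): /o/ is a mid vowel in word-final position, so it raises to [u]. /foovotedo/ → foovotedu.

foovotedu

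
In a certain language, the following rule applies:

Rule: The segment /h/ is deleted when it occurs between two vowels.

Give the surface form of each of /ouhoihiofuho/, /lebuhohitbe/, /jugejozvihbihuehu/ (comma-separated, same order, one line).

ouoiiofuo, lebuoitbe, jugejozvihbiueu

/ouhoihiofuho/: /h/ occurs between vowels /u/ and /o/, so it deletes. /h/ occurs between vowels /i/ and /i/, so it deletes. /h/ occurs between vowels /u/ and /o/, so it deletes. → [ouoiiofuo].
/lebuhohitbe/: /h/ occurs between vowels /u/ and /o/, so it deletes. /h/ occurs between vowels /o/ and /i/, so it deletes. → [lebuoitbe].
/jugejozvihbihuehu/: /h/ occurs between vowels /i/ and /u/, so it deletes. /h/ occurs between vowels /e/ and /u/, so it deletes. → [jugejozvihbiueu].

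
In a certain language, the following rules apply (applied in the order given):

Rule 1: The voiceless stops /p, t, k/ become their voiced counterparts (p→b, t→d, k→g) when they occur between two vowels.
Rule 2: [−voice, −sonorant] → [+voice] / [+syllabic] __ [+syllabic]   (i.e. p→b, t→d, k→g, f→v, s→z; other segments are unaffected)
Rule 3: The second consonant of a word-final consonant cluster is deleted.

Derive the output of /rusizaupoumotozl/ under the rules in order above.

ruzizauboumodoz

Rule 1 (intervocalic voicing): /p/ is a voiceless stop between vowels /u/ and /o/, so it voices to [b]. /t/ is a voiceless stop between vowels /o/ and /o/, so it voices to [d]. /rusizaupoumotozl/ → rusizauboumodozl.
Rule 2 (intervocalic voicing): /s/ is a voiceless obstruent between vowels /u/ and /i/, so it voices to [z]. /rusizauboumodozl/ → ruzizauboumodozl.
Rule 3 (final cluster simplification): /l/ is the second consonant of a word-final cluster /zl/, so it deletes. /ruzizauboumodozl/ → ruzizauboumodoz.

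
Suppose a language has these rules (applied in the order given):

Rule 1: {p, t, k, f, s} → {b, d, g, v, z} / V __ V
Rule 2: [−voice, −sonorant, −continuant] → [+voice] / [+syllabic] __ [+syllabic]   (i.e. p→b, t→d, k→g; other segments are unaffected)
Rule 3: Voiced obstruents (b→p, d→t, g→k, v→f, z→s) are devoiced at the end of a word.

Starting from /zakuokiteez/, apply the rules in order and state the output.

zaguogidees

Rule 1 (intervocalic voicing): /k/ is a voiceless obstruent between vowels /a/ and /u/, so it voices to [g]. /k/ is a voiceless obstruent between vowels /o/ and /i/, so it voices to [g]. /t/ is a voiceless obstruent between vowels /i/ and /e/, so it voices to [d]. /zakuokiteez/ → zaguogideez.
Rule 2 (intervocalic voicing): no segment meets the environment; /zaguogideez/ is unchanged.
Rule 3 (final devoicing): /z/ is a voiced obstruent in word-final position, so it devoices to [s]. /zaguogideez/ → zaguogidees.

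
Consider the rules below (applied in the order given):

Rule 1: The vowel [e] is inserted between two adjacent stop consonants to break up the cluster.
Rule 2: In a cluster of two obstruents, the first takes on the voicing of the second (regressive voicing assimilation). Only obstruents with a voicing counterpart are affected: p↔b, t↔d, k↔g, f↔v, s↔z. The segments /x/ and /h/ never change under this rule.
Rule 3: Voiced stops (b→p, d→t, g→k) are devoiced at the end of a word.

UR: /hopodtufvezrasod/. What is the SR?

Rule 1 (stop-cluster e-epenthesis): /d/ and /t/ form a stop–stop cluster, so [e] is inserted between them. /hopodtufvezrasod/ → hopodetufvezrasod.
Rule 2 (regressive voicing assimilation): /f/ precedes the voiced obstruent /v/, so it voices to [v] by assimilation. /hopodetufvezrasod/ → hopodetuvvezrasod.
Rule 3 (final devoicing): /d/ is a voiced stop in word-final position, so it devoices to [t]. /hopodetuvvezrasod/ → hopodetuvvezrasot.

hopodetuvvezrasot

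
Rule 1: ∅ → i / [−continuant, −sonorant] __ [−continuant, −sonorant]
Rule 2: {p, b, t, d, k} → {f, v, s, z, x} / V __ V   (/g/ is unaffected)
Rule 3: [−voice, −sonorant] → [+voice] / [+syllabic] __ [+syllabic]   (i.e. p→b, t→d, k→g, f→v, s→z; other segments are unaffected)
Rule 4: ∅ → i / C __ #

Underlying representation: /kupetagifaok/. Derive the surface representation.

Rule 1 (stop-cluster i-epenthesis): no segment meets the environment; /kupetagifaok/ is unchanged.
Rule 2 (intervocalic spirantization): /p/ is a stop between vowels /u/ and /e/, so it spirantizes to the fricative [f]. /t/ is a stop between vowels /e/ and /a/, so it spirantizes to the fricative [s]. /kupetagifaok/ → kufesagifaok.
Rule 3 (intervocalic voicing): /f/ is a voiceless obstruent between vowels /u/ and /e/, so it voices to [v]. /s/ is a voiceless obstruent between vowels /e/ and /a/, so it voices to [z]. /f/ is a voiceless obstruent between vowels /i/ and /a/, so it voices to [v]. /kufesagifaok/ → kuvezagivaok.
Rule 4 (final i-epenthesis): the form ends in the consonant /k/, so [i] is inserted word-finally. /kuvezagivaok/ → kuvezagivaoki.

kuvezagivaoki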